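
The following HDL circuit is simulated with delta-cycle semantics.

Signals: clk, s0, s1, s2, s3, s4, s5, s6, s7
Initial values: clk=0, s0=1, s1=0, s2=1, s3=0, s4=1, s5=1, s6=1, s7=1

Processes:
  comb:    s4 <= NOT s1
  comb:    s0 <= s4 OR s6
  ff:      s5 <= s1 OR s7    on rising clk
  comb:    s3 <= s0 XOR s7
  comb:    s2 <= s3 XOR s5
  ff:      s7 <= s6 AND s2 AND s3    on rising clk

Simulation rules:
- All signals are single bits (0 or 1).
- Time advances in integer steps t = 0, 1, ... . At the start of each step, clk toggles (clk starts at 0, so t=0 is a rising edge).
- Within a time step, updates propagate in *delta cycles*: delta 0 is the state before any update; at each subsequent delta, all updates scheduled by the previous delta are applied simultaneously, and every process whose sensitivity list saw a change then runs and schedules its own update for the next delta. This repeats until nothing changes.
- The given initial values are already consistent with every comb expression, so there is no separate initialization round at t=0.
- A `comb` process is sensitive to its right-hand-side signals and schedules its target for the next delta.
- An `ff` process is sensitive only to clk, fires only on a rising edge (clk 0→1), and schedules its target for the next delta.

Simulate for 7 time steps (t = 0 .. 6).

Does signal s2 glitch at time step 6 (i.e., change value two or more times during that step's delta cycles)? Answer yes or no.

[bits: s4,s5,s2,s7,s0,clk,s3,s1,s6]
t=0: Δ0=111110001 Δ1=111111001 Δ2=111011001 Δ3=111011101 Δ4=110011101 | 4Δ
t=1: Δ0=110011101 Δ1=110010101 | 1Δ
t=2: Δ0=110010101 Δ1=110011101 Δ2=100011101 Δ3=101011101 | 3Δ
t=3: Δ0=101011101 Δ1=101010101 | 1Δ
t=4: Δ0=101010101 Δ1=101011101 Δ2=101111101 Δ3=101111001 Δ4=100111001 | 4Δ
t=5: Δ0=100111001 Δ1=100110001 | 1Δ
t=6: Δ0=100110001 Δ1=100111001 Δ2=110011001 Δ3=111011101 Δ4=110011101 | 4Δ

yes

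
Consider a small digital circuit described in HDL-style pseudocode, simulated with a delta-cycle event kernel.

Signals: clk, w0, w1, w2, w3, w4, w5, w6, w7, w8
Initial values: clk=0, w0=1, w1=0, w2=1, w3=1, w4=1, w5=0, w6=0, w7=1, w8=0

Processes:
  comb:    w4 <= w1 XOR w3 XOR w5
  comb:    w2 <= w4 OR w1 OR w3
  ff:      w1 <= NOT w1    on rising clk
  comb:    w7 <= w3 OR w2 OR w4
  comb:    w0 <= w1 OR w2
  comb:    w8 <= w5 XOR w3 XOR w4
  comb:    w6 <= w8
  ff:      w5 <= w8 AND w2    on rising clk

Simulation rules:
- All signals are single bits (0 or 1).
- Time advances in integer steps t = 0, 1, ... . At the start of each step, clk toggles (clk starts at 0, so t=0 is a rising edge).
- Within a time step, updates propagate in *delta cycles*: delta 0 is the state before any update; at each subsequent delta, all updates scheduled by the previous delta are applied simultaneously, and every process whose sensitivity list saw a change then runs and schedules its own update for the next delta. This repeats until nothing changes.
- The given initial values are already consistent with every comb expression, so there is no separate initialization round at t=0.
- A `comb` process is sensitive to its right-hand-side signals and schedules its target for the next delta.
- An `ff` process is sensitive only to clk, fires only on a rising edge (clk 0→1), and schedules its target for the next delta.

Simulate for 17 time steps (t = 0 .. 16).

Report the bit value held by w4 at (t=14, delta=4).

t0.Δ0 w7=1 w5=0 w3=1 w2=1 w4=1 w8=0 clk=0 w0=1 w6=0 w1=0
t0.Δ1 w7=1 w5=0 w3=1 w2=1 w4=1 w8=0 clk=1 w0=1 w6=0 w1=0
t0.Δ2 w7=1 w5=0 w3=1 w2=1 w4=1 w8=0 clk=1 w0=1 w6=0 w1=1
t0.Δ3 w7=1 w5=0 w3=1 w2=1 w4=0 w8=0 clk=1 w0=1 w6=0 w1=1
t0.Δ4 w7=1 w5=0 w3=1 w2=1 w4=0 w8=1 clk=1 w0=1 w6=0 w1=1
t0.Δ5 w7=1 w5=0 w3=1 w2=1 w4=0 w8=1 clk=1 w0=1 w6=1 w1=1
t1.Δ0 w7=1 w5=0 w3=1 w2=1 w4=0 w8=1 clk=1 w0=1 w6=1 w1=1
t1.Δ1 w7=1 w5=0 w3=1 w2=1 w4=0 w8=1 clk=0 w0=1 w6=1 w1=1
t2.Δ0 w7=1 w5=0 w3=1 w2=1 w4=0 w8=1 clk=0 w0=1 w6=1 w1=1
t2.Δ1 w7=1 w5=0 w3=1 w2=1 w4=0 w8=1 clk=1 w0=1 w6=1 w1=1
t2.Δ2 w7=1 w5=1 w3=1 w2=1 w4=0 w8=1 clk=1 w0=1 w6=1 w1=0
t2.Δ3 w7=1 w5=1 w3=1 w2=1 w4=0 w8=0 clk=1 w0=1 w6=1 w1=0
t2.Δ4 w7=1 w5=1 w3=1 w2=1 w4=0 w8=0 clk=1 w0=1 w6=0 w1=0
t3.Δ0 w7=1 w5=1 w3=1 w2=1 w4=0 w8=0 clk=1 w0=1 w6=0 w1=0
t3.Δ1 w7=1 w5=1 w3=1 w2=1 w4=0 w8=0 clk=0 w0=1 w6=0 w1=0
t4.Δ0 w7=1 w5=1 w3=1 w2=1 w4=0 w8=0 clk=0 w0=1 w6=0 w1=0
t4.Δ1 w7=1 w5=1 w3=1 w2=1 w4=0 w8=0 clk=1 w0=1 w6=0 w1=0
t4.Δ2 w7=1 w5=0 w3=1 w2=1 w4=0 w8=0 clk=1 w0=1 w6=0 w1=1
t4.Δ3 w7=1 w5=0 w3=1 w2=1 w4=0 w8=1 clk=1 w0=1 w6=0 w1=1
t4.Δ4 w7=1 w5=0 w3=1 w2=1 w4=0 w8=1 clk=1 w0=1 w6=1 w1=1
t5.Δ0 w7=1 w5=0 w3=1 w2=1 w4=0 w8=1 clk=1 w0=1 w6=1 w1=1
t5.Δ1 w7=1 w5=0 w3=1 w2=1 w4=0 w8=1 clk=0 w0=1 w6=1 w1=1
t6.Δ0 w7=1 w5=0 w3=1 w2=1 w4=0 w8=1 clk=0 w0=1 w6=1 w1=1
t6.Δ1 w7=1 w5=0 w3=1 w2=1 w4=0 w8=1 clk=1 w0=1 w6=1 w1=1
t6.Δ2 w7=1 w5=1 w3=1 w2=1 w4=0 w8=1 clk=1 w0=1 w6=1 w1=0
t6.Δ3 w7=1 w5=1 w3=1 w2=1 w4=0 w8=0 clk=1 w0=1 w6=1 w1=0
t6.Δ4 w7=1 w5=1 w3=1 w2=1 w4=0 w8=0 clk=1 w0=1 w6=0 w1=0
t7.Δ0 w7=1 w5=1 w3=1 w2=1 w4=0 w8=0 clk=1 w0=1 w6=0 w1=0
t7.Δ1 w7=1 w5=1 w3=1 w2=1 w4=0 w8=0 clk=0 w0=1 w6=0 w1=0
t8.Δ0 w7=1 w5=1 w3=1 w2=1 w4=0 w8=0 clk=0 w0=1 w6=0 w1=0
t8.Δ1 w7=1 w5=1 w3=1 w2=1 w4=0 w8=0 clk=1 w0=1 w6=0 w1=0
t8.Δ2 w7=1 w5=0 w3=1 w2=1 w4=0 w8=0 clk=1 w0=1 w6=0 w1=1
t8.Δ3 w7=1 w5=0 w3=1 w2=1 w4=0 w8=1 clk=1 w0=1 w6=0 w1=1
t8.Δ4 w7=1 w5=0 w3=1 w2=1 w4=0 w8=1 clk=1 w0=1 w6=1 w1=1
t9.Δ0 w7=1 w5=0 w3=1 w2=1 w4=0 w8=1 clk=1 w0=1 w6=1 w1=1
t9.Δ1 w7=1 w5=0 w3=1 w2=1 w4=0 w8=1 clk=0 w0=1 w6=1 w1=1
t10.Δ0 w7=1 w5=0 w3=1 w2=1 w4=0 w8=1 clk=0 w0=1 w6=1 w1=1
t10.Δ1 w7=1 w5=0 w3=1 w2=1 w4=0 w8=1 clk=1 w0=1 w6=1 w1=1
t10.Δ2 w7=1 w5=1 w3=1 w2=1 w4=0 w8=1 clk=1 w0=1 w6=1 w1=0
t10.Δ3 w7=1 w5=1 w3=1 w2=1 w4=0 w8=0 clk=1 w0=1 w6=1 w1=0
t10.Δ4 w7=1 w5=1 w3=1 w2=1 w4=0 w8=0 clk=1 w0=1 w6=0 w1=0
t11.Δ0 w7=1 w5=1 w3=1 w2=1 w4=0 w8=0 clk=1 w0=1 w6=0 w1=0
t11.Δ1 w7=1 w5=1 w3=1 w2=1 w4=0 w8=0 clk=0 w0=1 w6=0 w1=0
t12.Δ0 w7=1 w5=1 w3=1 w2=1 w4=0 w8=0 clk=0 w0=1 w6=0 w1=0
t12.Δ1 w7=1 w5=1 w3=1 w2=1 w4=0 w8=0 clk=1 w0=1 w6=0 w1=0
t12.Δ2 w7=1 w5=0 w3=1 w2=1 w4=0 w8=0 clk=1 w0=1 w6=0 w1=1
t12.Δ3 w7=1 w5=0 w3=1 w2=1 w4=0 w8=1 clk=1 w0=1 w6=0 w1=1
t12.Δ4 w7=1 w5=0 w3=1 w2=1 w4=0 w8=1 clk=1 w0=1 w6=1 w1=1
t13.Δ0 w7=1 w5=0 w3=1 w2=1 w4=0 w8=1 clk=1 w0=1 w6=1 w1=1
t13.Δ1 w7=1 w5=0 w3=1 w2=1 w4=0 w8=1 clk=0 w0=1 w6=1 w1=1
t14.Δ0 w7=1 w5=0 w3=1 w2=1 w4=0 w8=1 clk=0 w0=1 w6=1 w1=1
t14.Δ1 w7=1 w5=0 w3=1 w2=1 w4=0 w8=1 clk=1 w0=1 w6=1 w1=1
t14.Δ2 w7=1 w5=1 w3=1 w2=1 w4=0 w8=1 clk=1 w0=1 w6=1 w1=0
t14.Δ3 w7=1 w5=1 w3=1 w2=1 w4=0 w8=0 clk=1 w0=1 w6=1 w1=0
t14.Δ4 w7=1 w5=1 w3=1 w2=1 w4=0 w8=0 clk=1 w0=1 w6=0 w1=0
t15.Δ0 w7=1 w5=1 w3=1 w2=1 w4=0 w8=0 clk=1 w0=1 w6=0 w1=0
t15.Δ1 w7=1 w5=1 w3=1 w2=1 w4=0 w8=0 clk=0 w0=1 w6=0 w1=0
t16.Δ0 w7=1 w5=1 w3=1 w2=1 w4=0 w8=0 clk=0 w0=1 w6=0 w1=0
t16.Δ1 w7=1 w5=1 w3=1 w2=1 w4=0 w8=0 clk=1 w0=1 w6=0 w1=0
t16.Δ2 w7=1 w5=0 w3=1 w2=1 w4=0 w8=0 clk=1 w0=1 w6=0 w1=1
t16.Δ3 w7=1 w5=0 w3=1 w2=1 w4=0 w8=1 clk=1 w0=1 w6=0 w1=1
t16.Δ4 w7=1 w5=0 w3=1 w2=1 w4=0 w8=1 clk=1 w0=1 w6=1 w1=1

0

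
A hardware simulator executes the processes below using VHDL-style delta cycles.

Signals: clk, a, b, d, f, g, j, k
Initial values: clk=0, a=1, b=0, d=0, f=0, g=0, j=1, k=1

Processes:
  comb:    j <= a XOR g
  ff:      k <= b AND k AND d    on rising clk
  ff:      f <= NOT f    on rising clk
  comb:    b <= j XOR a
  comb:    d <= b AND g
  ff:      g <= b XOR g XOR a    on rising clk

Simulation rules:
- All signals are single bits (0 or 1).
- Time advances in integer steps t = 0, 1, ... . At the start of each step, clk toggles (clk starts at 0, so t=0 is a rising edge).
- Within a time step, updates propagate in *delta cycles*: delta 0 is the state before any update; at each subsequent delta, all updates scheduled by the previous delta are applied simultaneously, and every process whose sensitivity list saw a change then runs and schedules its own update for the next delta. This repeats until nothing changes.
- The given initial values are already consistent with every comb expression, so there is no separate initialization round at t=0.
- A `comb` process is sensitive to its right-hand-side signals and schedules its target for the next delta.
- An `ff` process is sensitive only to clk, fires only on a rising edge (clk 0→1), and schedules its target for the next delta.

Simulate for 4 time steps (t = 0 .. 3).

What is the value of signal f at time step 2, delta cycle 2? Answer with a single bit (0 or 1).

[bits: k,j,f,g,clk,d,b,a]
t=0: Δ0=11000001 Δ1=11001001 Δ2=01111001 Δ3=00111001 Δ4=00111011 Δ5=00111111 | 5Δ
t=1: Δ0=00111111 Δ1=00110111 | 1Δ
t=2: Δ0=00110111 Δ1=00111111 Δ2=00011111 | 2Δ
t=3: Δ0=00011111 Δ1=00010111 | 1Δ

0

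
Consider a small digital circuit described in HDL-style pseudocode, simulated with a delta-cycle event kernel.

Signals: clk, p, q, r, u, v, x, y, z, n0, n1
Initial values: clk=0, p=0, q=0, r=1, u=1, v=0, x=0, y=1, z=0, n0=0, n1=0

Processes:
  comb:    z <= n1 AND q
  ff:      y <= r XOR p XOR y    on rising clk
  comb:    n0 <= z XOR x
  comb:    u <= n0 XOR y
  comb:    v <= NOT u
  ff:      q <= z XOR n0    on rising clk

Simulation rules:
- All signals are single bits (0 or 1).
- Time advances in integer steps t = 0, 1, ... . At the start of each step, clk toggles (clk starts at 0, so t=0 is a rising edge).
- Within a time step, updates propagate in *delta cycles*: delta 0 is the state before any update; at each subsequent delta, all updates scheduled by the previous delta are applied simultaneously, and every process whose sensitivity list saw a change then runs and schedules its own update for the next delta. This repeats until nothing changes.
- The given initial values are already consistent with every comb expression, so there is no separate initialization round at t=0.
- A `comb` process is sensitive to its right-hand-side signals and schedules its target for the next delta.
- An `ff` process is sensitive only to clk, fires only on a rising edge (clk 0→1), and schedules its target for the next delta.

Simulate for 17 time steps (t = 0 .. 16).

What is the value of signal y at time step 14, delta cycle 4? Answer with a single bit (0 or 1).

t0.Δ0 r=1 v=0 clk=0 p=0 z=0 q=0 x=0 n1=0 y=1 n0=0 u=1
t0.Δ1 r=1 v=0 clk=1 p=0 z=0 q=0 x=0 n1=0 y=1 n0=0 u=1
t0.Δ2 r=1 v=0 clk=1 p=0 z=0 q=0 x=0 n1=0 y=0 n0=0 u=1
t0.Δ3 r=1 v=0 clk=1 p=0 z=0 q=0 x=0 n1=0 y=0 n0=0 u=0
t0.Δ4 r=1 v=1 clk=1 p=0 z=0 q=0 x=0 n1=0 y=0 n0=0 u=0
t1.Δ0 r=1 v=1 clk=1 p=0 z=0 q=0 x=0 n1=0 y=0 n0=0 u=0
t1.Δ1 r=1 v=1 clk=0 p=0 z=0 q=0 x=0 n1=0 y=0 n0=0 u=0
t2.Δ0 r=1 v=1 clk=0 p=0 z=0 q=0 x=0 n1=0 y=0 n0=0 u=0
t2.Δ1 r=1 v=1 clk=1 p=0 z=0 q=0 x=0 n1=0 y=0 n0=0 u=0
t2.Δ2 r=1 v=1 clk=1 p=0 z=0 q=0 x=0 n1=0 y=1 n0=0 u=0
t2.Δ3 r=1 v=1 clk=1 p=0 z=0 q=0 x=0 n1=0 y=1 n0=0 u=1
t2.Δ4 r=1 v=0 clk=1 p=0 z=0 q=0 x=0 n1=0 y=1 n0=0 u=1
t3.Δ0 r=1 v=0 clk=1 p=0 z=0 q=0 x=0 n1=0 y=1 n0=0 u=1
t3.Δ1 r=1 v=0 clk=0 p=0 z=0 q=0 x=0 n1=0 y=1 n0=0 u=1
t4.Δ0 r=1 v=0 clk=0 p=0 z=0 q=0 x=0 n1=0 y=1 n0=0 u=1
t4.Δ1 r=1 v=0 clk=1 p=0 z=0 q=0 x=0 n1=0 y=1 n0=0 u=1
t4.Δ2 r=1 v=0 clk=1 p=0 z=0 q=0 x=0 n1=0 y=0 n0=0 u=1
t4.Δ3 r=1 v=0 clk=1 p=0 z=0 q=0 x=0 n1=0 y=0 n0=0 u=0
t4.Δ4 r=1 v=1 clk=1 p=0 z=0 q=0 x=0 n1=0 y=0 n0=0 u=0
t5.Δ0 r=1 v=1 clk=1 p=0 z=0 q=0 x=0 n1=0 y=0 n0=0 u=0
t5.Δ1 r=1 v=1 clk=0 p=0 z=0 q=0 x=0 n1=0 y=0 n0=0 u=0
t6.Δ0 r=1 v=1 clk=0 p=0 z=0 q=0 x=0 n1=0 y=0 n0=0 u=0
t6.Δ1 r=1 v=1 clk=1 p=0 z=0 q=0 x=0 n1=0 y=0 n0=0 u=0
t6.Δ2 r=1 v=1 clk=1 p=0 z=0 q=0 x=0 n1=0 y=1 n0=0 u=0
t6.Δ3 r=1 v=1 clk=1 p=0 z=0 q=0 x=0 n1=0 y=1 n0=0 u=1
t6.Δ4 r=1 v=0 clk=1 p=0 z=0 q=0 x=0 n1=0 y=1 n0=0 u=1
t7.Δ0 r=1 v=0 clk=1 p=0 z=0 q=0 x=0 n1=0 y=1 n0=0 u=1
t7.Δ1 r=1 v=0 clk=0 p=0 z=0 q=0 x=0 n1=0 y=1 n0=0 u=1
t8.Δ0 r=1 v=0 clk=0 p=0 z=0 q=0 x=0 n1=0 y=1 n0=0 u=1
t8.Δ1 r=1 v=0 clk=1 p=0 z=0 q=0 x=0 n1=0 y=1 n0=0 u=1
t8.Δ2 r=1 v=0 clk=1 p=0 z=0 q=0 x=0 n1=0 y=0 n0=0 u=1
t8.Δ3 r=1 v=0 clk=1 p=0 z=0 q=0 x=0 n1=0 y=0 n0=0 u=0
t8.Δ4 r=1 v=1 clk=1 p=0 z=0 q=0 x=0 n1=0 y=0 n0=0 u=0
t9.Δ0 r=1 v=1 clk=1 p=0 z=0 q=0 x=0 n1=0 y=0 n0=0 u=0
t9.Δ1 r=1 v=1 clk=0 p=0 z=0 q=0 x=0 n1=0 y=0 n0=0 u=0
t10.Δ0 r=1 v=1 clk=0 p=0 z=0 q=0 x=0 n1=0 y=0 n0=0 u=0
t10.Δ1 r=1 v=1 clk=1 p=0 z=0 q=0 x=0 n1=0 y=0 n0=0 u=0
t10.Δ2 r=1 v=1 clk=1 p=0 z=0 q=0 x=0 n1=0 y=1 n0=0 u=0
t10.Δ3 r=1 v=1 clk=1 p=0 z=0 q=0 x=0 n1=0 y=1 n0=0 u=1
t10.Δ4 r=1 v=0 clk=1 p=0 z=0 q=0 x=0 n1=0 y=1 n0=0 u=1
t11.Δ0 r=1 v=0 clk=1 p=0 z=0 q=0 x=0 n1=0 y=1 n0=0 u=1
t11.Δ1 r=1 v=0 clk=0 p=0 z=0 q=0 x=0 n1=0 y=1 n0=0 u=1
t12.Δ0 r=1 v=0 clk=0 p=0 z=0 q=0 x=0 n1=0 y=1 n0=0 u=1
t12.Δ1 r=1 v=0 clk=1 p=0 z=0 q=0 x=0 n1=0 y=1 n0=0 u=1
t12.Δ2 r=1 v=0 clk=1 p=0 z=0 q=0 x=0 n1=0 y=0 n0=0 u=1
t12.Δ3 r=1 v=0 clk=1 p=0 z=0 q=0 x=0 n1=0 y=0 n0=0 u=0
t12.Δ4 r=1 v=1 clk=1 p=0 z=0 q=0 x=0 n1=0 y=0 n0=0 u=0
t13.Δ0 r=1 v=1 clk=1 p=0 z=0 q=0 x=0 n1=0 y=0 n0=0 u=0
t13.Δ1 r=1 v=1 clk=0 p=0 z=0 q=0 x=0 n1=0 y=0 n0=0 u=0
t14.Δ0 r=1 v=1 clk=0 p=0 z=0 q=0 x=0 n1=0 y=0 n0=0 u=0
t14.Δ1 r=1 v=1 clk=1 p=0 z=0 q=0 x=0 n1=0 y=0 n0=0 u=0
t14.Δ2 r=1 v=1 clk=1 p=0 z=0 q=0 x=0 n1=0 y=1 n0=0 u=0
t14.Δ3 r=1 v=1 clk=1 p=0 z=0 q=0 x=0 n1=0 y=1 n0=0 u=1
t14.Δ4 r=1 v=0 clk=1 p=0 z=0 q=0 x=0 n1=0 y=1 n0=0 u=1
t15.Δ0 r=1 v=0 clk=1 p=0 z=0 q=0 x=0 n1=0 y=1 n0=0 u=1
t15.Δ1 r=1 v=0 clk=0 p=0 z=0 q=0 x=0 n1=0 y=1 n0=0 u=1
t16.Δ0 r=1 v=0 clk=0 p=0 z=0 q=0 x=0 n1=0 y=1 n0=0 u=1
t16.Δ1 r=1 v=0 clk=1 p=0 z=0 q=0 x=0 n1=0 y=1 n0=0 u=1
t16.Δ2 r=1 v=0 clk=1 p=0 z=0 q=0 x=0 n1=0 y=0 n0=0 u=1
t16.Δ3 r=1 v=0 clk=1 p=0 z=0 q=0 x=0 n1=0 y=0 n0=0 u=0
t16.Δ4 r=1 v=1 clk=1 p=0 z=0 q=0 x=0 n1=0 y=0 n0=0 u=0

1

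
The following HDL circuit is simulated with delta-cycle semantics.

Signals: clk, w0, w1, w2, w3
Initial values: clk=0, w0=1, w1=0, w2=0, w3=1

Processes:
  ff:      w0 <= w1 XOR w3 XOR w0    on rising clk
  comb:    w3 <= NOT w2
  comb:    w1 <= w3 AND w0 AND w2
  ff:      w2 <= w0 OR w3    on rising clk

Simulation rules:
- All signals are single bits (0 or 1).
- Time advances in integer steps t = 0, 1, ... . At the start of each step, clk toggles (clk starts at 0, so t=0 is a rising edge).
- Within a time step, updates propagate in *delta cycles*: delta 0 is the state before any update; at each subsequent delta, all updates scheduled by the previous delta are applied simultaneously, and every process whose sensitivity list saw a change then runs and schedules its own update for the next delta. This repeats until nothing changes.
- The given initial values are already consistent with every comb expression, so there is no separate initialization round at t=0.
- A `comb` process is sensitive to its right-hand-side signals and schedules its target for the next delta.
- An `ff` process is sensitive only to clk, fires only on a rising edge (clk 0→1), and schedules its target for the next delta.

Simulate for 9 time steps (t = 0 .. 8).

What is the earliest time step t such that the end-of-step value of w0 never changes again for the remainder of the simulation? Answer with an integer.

4

t0.Δ0 clk=0 w0=1 w3=1 w2=0 w1=0
t0.Δ1 clk=1 w0=1 w3=1 w2=0 w1=0
t0.Δ2 clk=1 w0=0 w3=1 w2=1 w1=0
t0.Δ3 clk=1 w0=0 w3=0 w2=1 w1=0
t1.Δ0 clk=1 w0=0 w3=0 w2=1 w1=0
t1.Δ1 clk=0 w0=0 w3=0 w2=1 w1=0
t2.Δ0 clk=0 w0=0 w3=0 w2=1 w1=0
t2.Δ1 clk=1 w0=0 w3=0 w2=1 w1=0
t2.Δ2 clk=1 w0=0 w3=0 w2=0 w1=0
t2.Δ3 clk=1 w0=0 w3=1 w2=0 w1=0
t3.Δ0 clk=1 w0=0 w3=1 w2=0 w1=0
t3.Δ1 clk=0 w0=0 w3=1 w2=0 w1=0
t4.Δ0 clk=0 w0=0 w3=1 w2=0 w1=0
t4.Δ1 clk=1 w0=0 w3=1 w2=0 w1=0
t4.Δ2 clk=1 w0=1 w3=1 w2=1 w1=0
t4.Δ3 clk=1 w0=1 w3=0 w2=1 w1=1
t4.Δ4 clk=1 w0=1 w3=0 w2=1 w1=0
t5.Δ0 clk=1 w0=1 w3=0 w2=1 w1=0
t5.Δ1 clk=0 w0=1 w3=0 w2=1 w1=0
t6.Δ0 clk=0 w0=1 w3=0 w2=1 w1=0
t6.Δ1 clk=1 w0=1 w3=0 w2=1 w1=0
t7.Δ0 clk=1 w0=1 w3=0 w2=1 w1=0
t7.Δ1 clk=0 w0=1 w3=0 w2=1 w1=0
t8.Δ0 clk=0 w0=1 w3=0 w2=1 w1=0
t8.Δ1 clk=1 w0=1 w3=0 w2=1 w1=0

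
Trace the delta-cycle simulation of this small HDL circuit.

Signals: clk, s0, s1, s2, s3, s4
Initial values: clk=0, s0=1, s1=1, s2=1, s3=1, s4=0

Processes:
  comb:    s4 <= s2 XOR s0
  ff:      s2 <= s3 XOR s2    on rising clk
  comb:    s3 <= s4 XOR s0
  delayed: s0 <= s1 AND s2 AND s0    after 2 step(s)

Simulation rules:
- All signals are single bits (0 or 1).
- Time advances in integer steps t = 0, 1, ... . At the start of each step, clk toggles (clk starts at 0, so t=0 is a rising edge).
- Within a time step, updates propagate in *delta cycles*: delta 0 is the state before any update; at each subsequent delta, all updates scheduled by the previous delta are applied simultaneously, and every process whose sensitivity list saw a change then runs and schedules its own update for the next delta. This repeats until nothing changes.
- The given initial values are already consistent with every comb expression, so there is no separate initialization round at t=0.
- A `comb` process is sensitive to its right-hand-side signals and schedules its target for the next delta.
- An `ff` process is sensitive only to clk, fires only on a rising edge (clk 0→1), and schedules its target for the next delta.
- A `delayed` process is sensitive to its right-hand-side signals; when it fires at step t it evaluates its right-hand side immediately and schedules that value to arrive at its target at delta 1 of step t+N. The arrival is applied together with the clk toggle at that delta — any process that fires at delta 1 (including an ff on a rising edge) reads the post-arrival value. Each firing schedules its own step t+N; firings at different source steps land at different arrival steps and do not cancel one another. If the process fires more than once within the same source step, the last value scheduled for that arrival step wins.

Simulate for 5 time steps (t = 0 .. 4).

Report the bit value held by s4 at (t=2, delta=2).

[bits: clk,s0,s2,s3,s4,s1]
t=0: Δ0=011101 Δ1=111101 Δ2=110101 Δ3=110111 Δ4=110011 | 4Δ
t=1: Δ0=110011 Δ1=010011 | 1Δ
t=2: Δ0=010011 Δ1=100011 Δ2=100101 Δ3=100001 | 3Δ
t=3: Δ0=100001 Δ1=000001 | 1Δ
t=4: Δ0=000001 Δ1=100001 | 1Δ

0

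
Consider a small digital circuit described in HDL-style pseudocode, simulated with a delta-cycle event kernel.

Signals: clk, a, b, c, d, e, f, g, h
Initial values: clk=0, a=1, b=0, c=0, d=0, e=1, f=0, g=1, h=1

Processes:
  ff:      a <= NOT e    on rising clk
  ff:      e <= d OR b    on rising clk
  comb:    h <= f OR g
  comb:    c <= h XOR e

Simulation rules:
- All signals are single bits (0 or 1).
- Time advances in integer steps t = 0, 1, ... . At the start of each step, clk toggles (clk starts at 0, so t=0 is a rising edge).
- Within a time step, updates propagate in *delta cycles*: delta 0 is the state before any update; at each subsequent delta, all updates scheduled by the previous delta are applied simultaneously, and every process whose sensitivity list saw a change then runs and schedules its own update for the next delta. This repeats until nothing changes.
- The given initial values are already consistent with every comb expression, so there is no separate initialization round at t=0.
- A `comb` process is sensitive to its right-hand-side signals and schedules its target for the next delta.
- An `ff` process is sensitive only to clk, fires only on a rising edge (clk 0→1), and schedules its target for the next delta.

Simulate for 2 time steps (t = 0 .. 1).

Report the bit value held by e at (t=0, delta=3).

[bits: h,d,f,e,c,a,g,b,clk]
t=0: Δ0=100101100 Δ1=100101101 Δ2=100000101 Δ3=100010101 | 3Δ
t=1: Δ0=100010101 Δ1=100010100 | 1Δ

0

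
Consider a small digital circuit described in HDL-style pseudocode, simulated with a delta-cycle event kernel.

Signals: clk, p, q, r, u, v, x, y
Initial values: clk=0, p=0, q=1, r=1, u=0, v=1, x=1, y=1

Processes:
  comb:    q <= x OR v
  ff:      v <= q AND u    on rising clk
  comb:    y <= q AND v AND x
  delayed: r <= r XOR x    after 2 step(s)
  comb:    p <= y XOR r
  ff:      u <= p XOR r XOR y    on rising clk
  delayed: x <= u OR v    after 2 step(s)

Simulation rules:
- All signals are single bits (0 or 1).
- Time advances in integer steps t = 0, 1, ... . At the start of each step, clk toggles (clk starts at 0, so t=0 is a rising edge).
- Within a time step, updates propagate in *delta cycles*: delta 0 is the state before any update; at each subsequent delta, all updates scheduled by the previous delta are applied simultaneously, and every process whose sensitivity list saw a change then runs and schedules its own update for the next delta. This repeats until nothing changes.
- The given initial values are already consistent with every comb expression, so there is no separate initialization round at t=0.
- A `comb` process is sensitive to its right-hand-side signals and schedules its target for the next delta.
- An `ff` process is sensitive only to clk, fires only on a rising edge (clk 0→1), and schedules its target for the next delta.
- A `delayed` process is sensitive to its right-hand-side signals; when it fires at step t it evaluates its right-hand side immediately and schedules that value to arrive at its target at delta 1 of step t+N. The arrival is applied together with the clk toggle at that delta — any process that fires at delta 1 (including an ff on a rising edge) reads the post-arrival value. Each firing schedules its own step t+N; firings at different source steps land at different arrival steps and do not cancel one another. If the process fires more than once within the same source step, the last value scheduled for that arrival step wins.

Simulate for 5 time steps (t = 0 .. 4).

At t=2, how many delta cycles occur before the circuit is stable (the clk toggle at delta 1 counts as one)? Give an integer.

2

[bits: x,clk,r,q,v,u,y,p]
t=0: Δ0=10111010 Δ1=11111010 Δ2=11110010 Δ3=11110000 Δ4=11110001 | 4Δ
t=1: Δ0=11110001 Δ1=10110001 | 1Δ
t=2: Δ0=10110001 Δ1=01110001 Δ2=01100001 | 2Δ
t=3: Δ0=01100001 Δ1=00100001 | 1Δ
t=4: Δ0=00100001 Δ1=01100001 | 1Δ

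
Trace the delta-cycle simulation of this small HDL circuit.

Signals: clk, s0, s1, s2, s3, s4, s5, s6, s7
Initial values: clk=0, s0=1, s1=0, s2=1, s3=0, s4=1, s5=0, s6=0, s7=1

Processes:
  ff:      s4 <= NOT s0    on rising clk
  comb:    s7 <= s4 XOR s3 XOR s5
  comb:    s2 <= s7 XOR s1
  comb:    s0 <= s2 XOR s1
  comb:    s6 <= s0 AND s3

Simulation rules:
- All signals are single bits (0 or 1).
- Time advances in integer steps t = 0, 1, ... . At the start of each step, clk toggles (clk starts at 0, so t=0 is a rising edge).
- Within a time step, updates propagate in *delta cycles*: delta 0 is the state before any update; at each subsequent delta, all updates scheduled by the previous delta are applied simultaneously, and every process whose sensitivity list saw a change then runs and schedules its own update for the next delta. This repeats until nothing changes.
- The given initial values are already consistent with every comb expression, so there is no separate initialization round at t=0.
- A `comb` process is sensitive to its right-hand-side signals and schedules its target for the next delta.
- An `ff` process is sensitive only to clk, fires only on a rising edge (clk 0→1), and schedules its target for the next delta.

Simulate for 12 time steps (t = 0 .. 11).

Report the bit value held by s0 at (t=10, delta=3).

0

t0.Δ0 s5=0 s6=0 clk=0 s3=0 s7=1 s0=1 s4=1 s2=1 s1=0
t0.Δ1 s5=0 s6=0 clk=1 s3=0 s7=1 s0=1 s4=1 s2=1 s1=0
t0.Δ2 s5=0 s6=0 clk=1 s3=0 s7=1 s0=1 s4=0 s2=1 s1=0
t0.Δ3 s5=0 s6=0 clk=1 s3=0 s7=0 s0=1 s4=0 s2=1 s1=0
t0.Δ4 s5=0 s6=0 clk=1 s3=0 s7=0 s0=1 s4=0 s2=0 s1=0
t0.Δ5 s5=0 s6=0 clk=1 s3=0 s7=0 s0=0 s4=0 s2=0 s1=0
t1.Δ0 s5=0 s6=0 clk=1 s3=0 s7=0 s0=0 s4=0 s2=0 s1=0
t1.Δ1 s5=0 s6=0 clk=0 s3=0 s7=0 s0=0 s4=0 s2=0 s1=0
t2.Δ0 s5=0 s6=0 clk=0 s3=0 s7=0 s0=0 s4=0 s2=0 s1=0
t2.Δ1 s5=0 s6=0 clk=1 s3=0 s7=0 s0=0 s4=0 s2=0 s1=0
t2.Δ2 s5=0 s6=0 clk=1 s3=0 s7=0 s0=0 s4=1 s2=0 s1=0
t2.Δ3 s5=0 s6=0 clk=1 s3=0 s7=1 s0=0 s4=1 s2=0 s1=0
t2.Δ4 s5=0 s6=0 clk=1 s3=0 s7=1 s0=0 s4=1 s2=1 s1=0
t2.Δ5 s5=0 s6=0 clk=1 s3=0 s7=1 s0=1 s4=1 s2=1 s1=0
t3.Δ0 s5=0 s6=0 clk=1 s3=0 s7=1 s0=1 s4=1 s2=1 s1=0
t3.Δ1 s5=0 s6=0 clk=0 s3=0 s7=1 s0=1 s4=1 s2=1 s1=0
t4.Δ0 s5=0 s6=0 clk=0 s3=0 s7=1 s0=1 s4=1 s2=1 s1=0
t4.Δ1 s5=0 s6=0 clk=1 s3=0 s7=1 s0=1 s4=1 s2=1 s1=0
t4.Δ2 s5=0 s6=0 clk=1 s3=0 s7=1 s0=1 s4=0 s2=1 s1=0
t4.Δ3 s5=0 s6=0 clk=1 s3=0 s7=0 s0=1 s4=0 s2=1 s1=0
t4.Δ4 s5=0 s6=0 clk=1 s3=0 s7=0 s0=1 s4=0 s2=0 s1=0
t4.Δ5 s5=0 s6=0 clk=1 s3=0 s7=0 s0=0 s4=0 s2=0 s1=0
t5.Δ0 s5=0 s6=0 clk=1 s3=0 s7=0 s0=0 s4=0 s2=0 s1=0
t5.Δ1 s5=0 s6=0 clk=0 s3=0 s7=0 s0=0 s4=0 s2=0 s1=0
t6.Δ0 s5=0 s6=0 clk=0 s3=0 s7=0 s0=0 s4=0 s2=0 s1=0
t6.Δ1 s5=0 s6=0 clk=1 s3=0 s7=0 s0=0 s4=0 s2=0 s1=0
t6.Δ2 s5=0 s6=0 clk=1 s3=0 s7=0 s0=0 s4=1 s2=0 s1=0
t6.Δ3 s5=0 s6=0 clk=1 s3=0 s7=1 s0=0 s4=1 s2=0 s1=0
t6.Δ4 s5=0 s6=0 clk=1 s3=0 s7=1 s0=0 s4=1 s2=1 s1=0
t6.Δ5 s5=0 s6=0 clk=1 s3=0 s7=1 s0=1 s4=1 s2=1 s1=0
t7.Δ0 s5=0 s6=0 clk=1 s3=0 s7=1 s0=1 s4=1 s2=1 s1=0
t7.Δ1 s5=0 s6=0 clk=0 s3=0 s7=1 s0=1 s4=1 s2=1 s1=0
t8.Δ0 s5=0 s6=0 clk=0 s3=0 s7=1 s0=1 s4=1 s2=1 s1=0
t8.Δ1 s5=0 s6=0 clk=1 s3=0 s7=1 s0=1 s4=1 s2=1 s1=0
t8.Δ2 s5=0 s6=0 clk=1 s3=0 s7=1 s0=1 s4=0 s2=1 s1=0
t8.Δ3 s5=0 s6=0 clk=1 s3=0 s7=0 s0=1 s4=0 s2=1 s1=0
t8.Δ4 s5=0 s6=0 clk=1 s3=0 s7=0 s0=1 s4=0 s2=0 s1=0
t8.Δ5 s5=0 s6=0 clk=1 s3=0 s7=0 s0=0 s4=0 s2=0 s1=0
t9.Δ0 s5=0 s6=0 clk=1 s3=0 s7=0 s0=0 s4=0 s2=0 s1=0
t9.Δ1 s5=0 s6=0 clk=0 s3=0 s7=0 s0=0 s4=0 s2=0 s1=0
t10.Δ0 s5=0 s6=0 clk=0 s3=0 s7=0 s0=0 s4=0 s2=0 s1=0
t10.Δ1 s5=0 s6=0 clk=1 s3=0 s7=0 s0=0 s4=0 s2=0 s1=0
t10.Δ2 s5=0 s6=0 clk=1 s3=0 s7=0 s0=0 s4=1 s2=0 s1=0
t10.Δ3 s5=0 s6=0 clk=1 s3=0 s7=1 s0=0 s4=1 s2=0 s1=0
t10.Δ4 s5=0 s6=0 clk=1 s3=0 s7=1 s0=0 s4=1 s2=1 s1=0
t10.Δ5 s5=0 s6=0 clk=1 s3=0 s7=1 s0=1 s4=1 s2=1 s1=0
t11.Δ0 s5=0 s6=0 clk=1 s3=0 s7=1 s0=1 s4=1 s2=1 s1=0
t11.Δ1 s5=0 s6=0 clk=0 s3=0 s7=1 s0=1 s4=1 s2=1 s1=0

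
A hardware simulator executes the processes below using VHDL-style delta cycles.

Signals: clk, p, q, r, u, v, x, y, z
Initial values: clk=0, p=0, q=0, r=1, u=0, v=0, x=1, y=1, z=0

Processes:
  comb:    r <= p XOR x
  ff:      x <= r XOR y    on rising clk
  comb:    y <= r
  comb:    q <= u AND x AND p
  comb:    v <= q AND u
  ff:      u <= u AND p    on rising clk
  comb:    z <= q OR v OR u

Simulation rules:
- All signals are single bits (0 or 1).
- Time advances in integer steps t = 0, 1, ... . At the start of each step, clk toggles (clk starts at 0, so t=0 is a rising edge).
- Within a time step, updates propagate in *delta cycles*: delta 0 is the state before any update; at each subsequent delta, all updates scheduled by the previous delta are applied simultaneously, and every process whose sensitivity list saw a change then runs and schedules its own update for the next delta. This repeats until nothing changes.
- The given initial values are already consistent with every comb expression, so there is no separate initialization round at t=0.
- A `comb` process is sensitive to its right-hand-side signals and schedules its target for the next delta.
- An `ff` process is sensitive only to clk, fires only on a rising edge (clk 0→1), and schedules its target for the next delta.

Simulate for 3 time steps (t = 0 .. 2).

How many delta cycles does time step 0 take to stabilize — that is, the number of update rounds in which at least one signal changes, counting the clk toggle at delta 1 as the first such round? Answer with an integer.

4

[bits: v,y,p,clk,r,u,q,z,x]
t=0: Δ0=010010001 Δ1=010110001 Δ2=010110000 Δ3=010100000 Δ4=000100000 | 4Δ
t=1: Δ0=000100000 Δ1=000000000 | 1Δ
t=2: Δ0=000000000 Δ1=000100000 | 1Δ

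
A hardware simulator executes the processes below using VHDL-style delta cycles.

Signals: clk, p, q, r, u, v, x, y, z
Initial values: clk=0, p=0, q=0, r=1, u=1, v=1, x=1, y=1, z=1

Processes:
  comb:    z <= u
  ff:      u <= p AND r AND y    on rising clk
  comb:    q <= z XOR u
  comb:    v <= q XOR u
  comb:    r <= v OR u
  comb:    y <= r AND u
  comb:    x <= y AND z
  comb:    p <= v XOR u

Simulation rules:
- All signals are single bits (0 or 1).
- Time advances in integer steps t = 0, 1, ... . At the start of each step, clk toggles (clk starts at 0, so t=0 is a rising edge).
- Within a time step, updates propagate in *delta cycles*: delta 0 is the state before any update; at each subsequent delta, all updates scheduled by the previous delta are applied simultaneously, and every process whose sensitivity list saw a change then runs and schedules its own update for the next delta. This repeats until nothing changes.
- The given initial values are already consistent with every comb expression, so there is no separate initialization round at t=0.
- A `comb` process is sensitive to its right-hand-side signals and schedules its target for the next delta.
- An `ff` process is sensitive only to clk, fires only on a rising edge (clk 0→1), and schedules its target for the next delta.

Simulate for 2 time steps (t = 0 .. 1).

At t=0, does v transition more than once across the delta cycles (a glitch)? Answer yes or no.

yes

t=0 Δ0: x=1 y=1 clk=0 v=1 p=0 z=1 r=1 q=0 u=1
  Δ1: clk:0→1
  Δ2: u:1→0
  Δ3: y:1→0, v:1→0, p:0→1, z:1→0, q:0→1
  Δ4: x:1→0, v:0→1, p:1→0, r:1→0, q:1→0
  Δ5: v:1→0, p:0→1, r:0→1
  Δ6: p:1→0, r:1→0
  (6Δ to stable)
t=1 Δ0: x=0 y=0 clk=1 v=0 p=0 z=0 r=0 q=0 u=0
  Δ1: clk:1→0
  (1Δ to stable)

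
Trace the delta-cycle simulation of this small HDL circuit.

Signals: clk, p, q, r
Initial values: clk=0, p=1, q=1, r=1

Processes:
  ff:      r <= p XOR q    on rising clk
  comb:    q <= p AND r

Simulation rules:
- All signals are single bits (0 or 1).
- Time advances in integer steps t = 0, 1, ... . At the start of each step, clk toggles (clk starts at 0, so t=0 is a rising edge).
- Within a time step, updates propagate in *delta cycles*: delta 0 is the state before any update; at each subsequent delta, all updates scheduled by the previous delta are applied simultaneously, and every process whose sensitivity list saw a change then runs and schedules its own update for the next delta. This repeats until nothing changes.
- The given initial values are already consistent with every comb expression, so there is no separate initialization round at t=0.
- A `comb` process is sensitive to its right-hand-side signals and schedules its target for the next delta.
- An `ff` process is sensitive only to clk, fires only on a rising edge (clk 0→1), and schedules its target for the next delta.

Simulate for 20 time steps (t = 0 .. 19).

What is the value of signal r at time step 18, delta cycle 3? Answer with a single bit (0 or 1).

t=0 Δ0: r=1 q=1 clk=0 p=1
  Δ1: clk:0→1
  Δ2: r:1→0
  Δ3: q:1→0
  (3Δ to stable)
t=1 Δ0: r=0 q=0 clk=1 p=1
  Δ1: clk:1→0
  (1Δ to stable)
t=2 Δ0: r=0 q=0 clk=0 p=1
  Δ1: clk:0→1
  Δ2: r:0→1
  Δ3: q:0→1
  (3Δ to stable)
t=3 Δ0: r=1 q=1 clk=1 p=1
  Δ1: clk:1→0
  (1Δ to stable)
t=4 Δ0: r=1 q=1 clk=0 p=1
  Δ1: clk:0→1
  Δ2: r:1→0
  Δ3: q:1→0
  (3Δ to stable)
t=5 Δ0: r=0 q=0 clk=1 p=1
  Δ1: clk:1→0
  (1Δ to stable)
t=6 Δ0: r=0 q=0 clk=0 p=1
  Δ1: clk:0→1
  Δ2: r:0→1
  Δ3: q:0→1
  (3Δ to stable)
t=7 Δ0: r=1 q=1 clk=1 p=1
  Δ1: clk:1→0
  (1Δ to stable)
t=8 Δ0: r=1 q=1 clk=0 p=1
  Δ1: clk:0→1
  Δ2: r:1→0
  Δ3: q:1→0
  (3Δ to stable)
t=9 Δ0: r=0 q=0 clk=1 p=1
  Δ1: clk:1→0
  (1Δ to stable)
t=10 Δ0: r=0 q=0 clk=0 p=1
  Δ1: clk:0→1
  Δ2: r:0→1
  Δ3: q:0→1
  (3Δ to stable)
t=11 Δ0: r=1 q=1 clk=1 p=1
  Δ1: clk:1→0
  (1Δ to stable)
t=12 Δ0: r=1 q=1 clk=0 p=1
  Δ1: clk:0→1
  Δ2: r:1→0
  Δ3: q:1→0
  (3Δ to stable)
t=13 Δ0: r=0 q=0 clk=1 p=1
  Δ1: clk:1→0
  (1Δ to stable)
t=14 Δ0: r=0 q=0 clk=0 p=1
  Δ1: clk:0→1
  Δ2: r:0→1
  Δ3: q:0→1
  (3Δ to stable)
t=15 Δ0: r=1 q=1 clk=1 p=1
  Δ1: clk:1→0
  (1Δ to stable)
t=16 Δ0: r=1 q=1 clk=0 p=1
  Δ1: clk:0→1
  Δ2: r:1→0
  Δ3: q:1→0
  (3Δ to stable)
t=17 Δ0: r=0 q=0 clk=1 p=1
  Δ1: clk:1→0
  (1Δ to stable)
t=18 Δ0: r=0 q=0 clk=0 p=1
  Δ1: clk:0→1
  Δ2: r:0→1
  Δ3: q:0→1
  (3Δ to stable)
t=19 Δ0: r=1 q=1 clk=1 p=1
  Δ1: clk:1→0
  (1Δ to stable)

1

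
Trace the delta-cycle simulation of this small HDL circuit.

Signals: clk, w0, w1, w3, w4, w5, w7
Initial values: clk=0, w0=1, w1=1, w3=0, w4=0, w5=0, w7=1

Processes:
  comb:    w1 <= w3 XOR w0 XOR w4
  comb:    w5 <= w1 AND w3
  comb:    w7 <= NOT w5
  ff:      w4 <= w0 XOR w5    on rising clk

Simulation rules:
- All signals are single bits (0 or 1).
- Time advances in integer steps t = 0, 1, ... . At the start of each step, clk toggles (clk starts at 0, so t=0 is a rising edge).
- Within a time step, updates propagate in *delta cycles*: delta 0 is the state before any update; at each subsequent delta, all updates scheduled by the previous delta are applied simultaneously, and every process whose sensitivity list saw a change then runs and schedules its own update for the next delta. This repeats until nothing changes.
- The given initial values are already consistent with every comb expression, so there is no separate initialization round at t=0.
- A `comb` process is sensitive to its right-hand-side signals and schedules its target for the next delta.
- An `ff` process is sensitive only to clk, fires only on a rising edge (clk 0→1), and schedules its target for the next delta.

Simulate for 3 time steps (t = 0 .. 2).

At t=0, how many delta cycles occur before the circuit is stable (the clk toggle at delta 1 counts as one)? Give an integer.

t=0 Δ0: w0=1 w3=0 clk=0 w7=1 w1=1 w4=0 w5=0
  Δ1: clk:0→1
  Δ2: w4:0→1
  Δ3: w1:1→0
  (3Δ to stable)
t=1 Δ0: w0=1 w3=0 clk=1 w7=1 w1=0 w4=1 w5=0
  Δ1: clk:1→0
  (1Δ to stable)
t=2 Δ0: w0=1 w3=0 clk=0 w7=1 w1=0 w4=1 w5=0
  Δ1: clk:0→1
  (1Δ to stable)

3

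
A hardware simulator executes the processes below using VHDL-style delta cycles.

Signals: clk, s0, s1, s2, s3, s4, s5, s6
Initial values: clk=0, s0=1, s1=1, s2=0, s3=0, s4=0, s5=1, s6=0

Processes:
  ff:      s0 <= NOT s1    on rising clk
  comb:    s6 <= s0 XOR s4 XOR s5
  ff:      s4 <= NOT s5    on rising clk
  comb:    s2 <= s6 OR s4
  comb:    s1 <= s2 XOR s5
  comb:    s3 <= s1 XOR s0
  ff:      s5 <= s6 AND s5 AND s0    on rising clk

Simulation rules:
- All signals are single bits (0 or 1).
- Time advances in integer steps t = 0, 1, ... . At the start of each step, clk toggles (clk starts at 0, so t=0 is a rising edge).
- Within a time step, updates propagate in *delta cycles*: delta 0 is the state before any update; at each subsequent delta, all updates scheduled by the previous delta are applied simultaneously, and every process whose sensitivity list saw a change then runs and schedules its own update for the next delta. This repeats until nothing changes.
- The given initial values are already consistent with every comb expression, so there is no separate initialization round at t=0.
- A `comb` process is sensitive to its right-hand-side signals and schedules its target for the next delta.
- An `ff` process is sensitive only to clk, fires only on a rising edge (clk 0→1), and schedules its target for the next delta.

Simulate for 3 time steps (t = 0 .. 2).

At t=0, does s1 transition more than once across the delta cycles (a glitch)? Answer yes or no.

t0.Δ0 s5=1 s3=0 clk=0 s2=0 s0=1 s1=1 s4=0 s6=0
t0.Δ1 s5=1 s3=0 clk=1 s2=0 s0=1 s1=1 s4=0 s6=0
t0.Δ2 s5=0 s3=0 clk=1 s2=0 s0=0 s1=1 s4=0 s6=0
t0.Δ3 s5=0 s3=1 clk=1 s2=0 s0=0 s1=0 s4=0 s6=0
t0.Δ4 s5=0 s3=0 clk=1 s2=0 s0=0 s1=0 s4=0 s6=0
t1.Δ0 s5=0 s3=0 clk=1 s2=0 s0=0 s1=0 s4=0 s6=0
t1.Δ1 s5=0 s3=0 clk=0 s2=0 s0=0 s1=0 s4=0 s6=0
t2.Δ0 s5=0 s3=0 clk=0 s2=0 s0=0 s1=0 s4=0 s6=0
t2.Δ1 s5=0 s3=0 clk=1 s2=0 s0=0 s1=0 s4=0 s6=0
t2.Δ2 s5=0 s3=0 clk=1 s2=0 s0=1 s1=0 s4=1 s6=0
t2.Δ3 s5=0 s3=1 clk=1 s2=1 s0=1 s1=0 s4=1 s6=0
t2.Δ4 s5=0 s3=1 clk=1 s2=1 s0=1 s1=1 s4=1 s6=0
t2.Δ5 s5=0 s3=0 clk=1 s2=1 s0=1 s1=1 s4=1 s6=0

no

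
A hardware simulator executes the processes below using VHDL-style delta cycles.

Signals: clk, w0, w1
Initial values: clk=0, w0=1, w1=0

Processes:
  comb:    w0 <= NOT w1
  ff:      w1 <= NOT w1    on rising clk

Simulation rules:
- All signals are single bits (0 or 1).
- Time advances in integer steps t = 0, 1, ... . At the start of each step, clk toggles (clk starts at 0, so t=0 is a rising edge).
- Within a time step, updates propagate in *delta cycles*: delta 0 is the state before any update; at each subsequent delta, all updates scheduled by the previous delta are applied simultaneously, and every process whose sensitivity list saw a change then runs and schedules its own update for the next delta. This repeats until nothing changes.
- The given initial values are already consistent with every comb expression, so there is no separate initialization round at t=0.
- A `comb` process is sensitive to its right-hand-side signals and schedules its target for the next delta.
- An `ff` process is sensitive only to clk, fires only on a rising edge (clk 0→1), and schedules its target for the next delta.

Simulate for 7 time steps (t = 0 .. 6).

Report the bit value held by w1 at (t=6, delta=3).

0

t=0 Δ0: w0=1 w1=0 clk=0
  Δ1: clk:0→1
  Δ2: w1:0→1
  Δ3: w0:1→0
  (3Δ to stable)
t=1 Δ0: w0=0 w1=1 clk=1
  Δ1: clk:1→0
  (1Δ to stable)
t=2 Δ0: w0=0 w1=1 clk=0
  Δ1: clk:0→1
  Δ2: w1:1→0
  Δ3: w0:0→1
  (3Δ to stable)
t=3 Δ0: w0=1 w1=0 clk=1
  Δ1: clk:1→0
  (1Δ to stable)
t=4 Δ0: w0=1 w1=0 clk=0
  Δ1: clk:0→1
  Δ2: w1:0→1
  Δ3: w0:1→0
  (3Δ to stable)
t=5 Δ0: w0=0 w1=1 clk=1
  Δ1: clk:1→0
  (1Δ to stable)
t=6 Δ0: w0=0 w1=1 clk=0
  Δ1: clk:0→1
  Δ2: w1:1→0
  Δ3: w0:0→1
  (3Δ to stable)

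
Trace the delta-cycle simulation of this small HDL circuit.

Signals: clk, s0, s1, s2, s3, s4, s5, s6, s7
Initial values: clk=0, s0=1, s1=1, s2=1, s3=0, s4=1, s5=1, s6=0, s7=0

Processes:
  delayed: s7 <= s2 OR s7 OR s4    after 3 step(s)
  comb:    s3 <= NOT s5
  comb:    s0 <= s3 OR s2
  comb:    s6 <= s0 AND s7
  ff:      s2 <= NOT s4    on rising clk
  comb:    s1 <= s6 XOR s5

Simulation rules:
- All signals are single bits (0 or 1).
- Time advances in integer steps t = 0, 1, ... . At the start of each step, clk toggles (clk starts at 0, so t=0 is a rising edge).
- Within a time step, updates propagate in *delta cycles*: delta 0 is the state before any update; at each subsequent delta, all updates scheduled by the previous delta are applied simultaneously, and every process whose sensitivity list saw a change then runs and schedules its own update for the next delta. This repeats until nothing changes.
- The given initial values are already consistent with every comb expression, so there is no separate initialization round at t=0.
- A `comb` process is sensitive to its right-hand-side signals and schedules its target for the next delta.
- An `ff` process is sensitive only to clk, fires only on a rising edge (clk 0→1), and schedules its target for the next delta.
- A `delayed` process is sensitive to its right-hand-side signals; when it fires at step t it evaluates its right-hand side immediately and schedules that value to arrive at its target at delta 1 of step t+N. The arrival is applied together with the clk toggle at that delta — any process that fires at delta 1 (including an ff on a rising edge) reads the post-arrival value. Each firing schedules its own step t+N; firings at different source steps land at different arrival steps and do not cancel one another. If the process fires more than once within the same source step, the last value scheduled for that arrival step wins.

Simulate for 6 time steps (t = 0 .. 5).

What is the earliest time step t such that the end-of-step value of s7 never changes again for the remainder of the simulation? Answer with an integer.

3

t=0 Δ0: s2=1 s6=0 clk=0 s1=1 s7=0 s3=0 s4=1 s0=1 s5=1
  Δ1: clk:0→1
  Δ2: s2:1→0
  Δ3: s0:1→0
  (3Δ to stable)
t=1 Δ0: s2=0 s6=0 clk=1 s1=1 s7=0 s3=0 s4=1 s0=0 s5=1
  Δ1: clk:1→0
  (1Δ to stable)
t=2 Δ0: s2=0 s6=0 clk=0 s1=1 s7=0 s3=0 s4=1 s0=0 s5=1
  Δ1: clk:0→1
  (1Δ to stable)
t=3 Δ0: s2=0 s6=0 clk=1 s1=1 s7=0 s3=0 s4=1 s0=0 s5=1
  Δ1: clk:1→0, s7:0→1
  (1Δ to stable)
t=4 Δ0: s2=0 s6=0 clk=0 s1=1 s7=1 s3=0 s4=1 s0=0 s5=1
  Δ1: clk:0→1
  (1Δ to stable)
t=5 Δ0: s2=0 s6=0 clk=1 s1=1 s7=1 s3=0 s4=1 s0=0 s5=1
  Δ1: clk:1→0
  (1Δ to stable)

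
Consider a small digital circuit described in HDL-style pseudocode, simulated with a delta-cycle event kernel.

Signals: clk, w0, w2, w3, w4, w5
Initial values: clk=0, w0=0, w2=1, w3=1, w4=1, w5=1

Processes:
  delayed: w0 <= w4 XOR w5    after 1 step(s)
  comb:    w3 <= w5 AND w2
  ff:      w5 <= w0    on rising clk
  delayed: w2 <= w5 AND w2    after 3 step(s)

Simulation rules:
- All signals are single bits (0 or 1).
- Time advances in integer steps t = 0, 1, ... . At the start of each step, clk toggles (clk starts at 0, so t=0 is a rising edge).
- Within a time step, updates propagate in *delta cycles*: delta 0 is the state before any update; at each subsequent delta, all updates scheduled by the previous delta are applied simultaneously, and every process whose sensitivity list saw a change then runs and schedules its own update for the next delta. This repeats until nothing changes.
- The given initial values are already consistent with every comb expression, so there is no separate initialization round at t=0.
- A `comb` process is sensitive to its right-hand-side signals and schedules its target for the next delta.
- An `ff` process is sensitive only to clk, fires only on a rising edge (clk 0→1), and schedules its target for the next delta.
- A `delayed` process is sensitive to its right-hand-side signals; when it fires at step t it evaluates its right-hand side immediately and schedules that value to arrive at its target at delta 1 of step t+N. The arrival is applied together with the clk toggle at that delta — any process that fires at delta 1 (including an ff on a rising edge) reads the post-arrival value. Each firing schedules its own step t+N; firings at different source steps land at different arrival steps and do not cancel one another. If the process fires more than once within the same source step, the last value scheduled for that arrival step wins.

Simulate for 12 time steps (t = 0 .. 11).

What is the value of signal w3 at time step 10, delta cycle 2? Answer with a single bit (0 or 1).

0

t0.Δ0 w5=1 clk=0 w0=0 w2=1 w3=1 w4=1
t0.Δ1 w5=1 clk=1 w0=0 w2=1 w3=1 w4=1
t0.Δ2 w5=0 clk=1 w0=0 w2=1 w3=1 w4=1
t0.Δ3 w5=0 clk=1 w0=0 w2=1 w3=0 w4=1
t1.Δ0 w5=0 clk=1 w0=0 w2=1 w3=0 w4=1
t1.Δ1 w5=0 clk=0 w0=1 w2=1 w3=0 w4=1
t2.Δ0 w5=0 clk=0 w0=1 w2=1 w3=0 w4=1
t2.Δ1 w5=0 clk=1 w0=1 w2=1 w3=0 w4=1
t2.Δ2 w5=1 clk=1 w0=1 w2=1 w3=0 w4=1
t2.Δ3 w5=1 clk=1 w0=1 w2=1 w3=1 w4=1
t3.Δ0 w5=1 clk=1 w0=1 w2=1 w3=1 w4=1
t3.Δ1 w5=1 clk=0 w0=0 w2=0 w3=1 w4=1
t3.Δ2 w5=1 clk=0 w0=0 w2=0 w3=0 w4=1
t4.Δ0 w5=1 clk=0 w0=0 w2=0 w3=0 w4=1
t4.Δ1 w5=1 clk=1 w0=0 w2=0 w3=0 w4=1
t4.Δ2 w5=0 clk=1 w0=0 w2=0 w3=0 w4=1
t5.Δ0 w5=0 clk=1 w0=0 w2=0 w3=0 w4=1
t5.Δ1 w5=0 clk=0 w0=1 w2=1 w3=0 w4=1
t6.Δ0 w5=0 clk=0 w0=1 w2=1 w3=0 w4=1
t6.Δ1 w5=0 clk=1 w0=1 w2=0 w3=0 w4=1
t6.Δ2 w5=1 clk=1 w0=1 w2=0 w3=0 w4=1
t7.Δ0 w5=1 clk=1 w0=1 w2=0 w3=0 w4=1
t7.Δ1 w5=1 clk=0 w0=0 w2=0 w3=0 w4=1
t8.Δ0 w5=1 clk=0 w0=0 w2=0 w3=0 w4=1
t8.Δ1 w5=1 clk=1 w0=0 w2=0 w3=0 w4=1
t8.Δ2 w5=0 clk=1 w0=0 w2=0 w3=0 w4=1
t9.Δ0 w5=0 clk=1 w0=0 w2=0 w3=0 w4=1
t9.Δ1 w5=0 clk=0 w0=1 w2=0 w3=0 w4=1
t10.Δ0 w5=0 clk=0 w0=1 w2=0 w3=0 w4=1
t10.Δ1 w5=0 clk=1 w0=1 w2=0 w3=0 w4=1
t10.Δ2 w5=1 clk=1 w0=1 w2=0 w3=0 w4=1
t11.Δ0 w5=1 clk=1 w0=1 w2=0 w3=0 w4=1
t11.Δ1 w5=1 clk=0 w0=0 w2=0 w3=0 w4=1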